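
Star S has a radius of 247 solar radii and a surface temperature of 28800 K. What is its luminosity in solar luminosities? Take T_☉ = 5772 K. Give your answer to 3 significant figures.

3.78×10^7 solar luminosities

L/L_☉ = (R/R_☉)² (T/T_☉)⁴ = (247)² × (28800/5772)⁴
       = 6.101×10^4 × (4.990)⁴ = 6.101×10^4 × 619.8 = 3.781×10^7.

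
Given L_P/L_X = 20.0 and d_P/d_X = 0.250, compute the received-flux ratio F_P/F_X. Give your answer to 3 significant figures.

320

F = L/(4πd²), so F_P/F_X = (L_P/L_X) / (d_P/d_X)²
= 20.0 / (0.250)² = 20.0 / 0.06250 = 320.0.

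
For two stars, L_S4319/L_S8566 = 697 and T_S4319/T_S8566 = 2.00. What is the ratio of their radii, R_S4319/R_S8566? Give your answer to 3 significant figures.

6.60

L ∝ R²T⁴ gives R ∝ √L / T², so
R_S4319/R_S8566 = √(697) / (2.00)² = 26.40 / 4.000 = 6.600.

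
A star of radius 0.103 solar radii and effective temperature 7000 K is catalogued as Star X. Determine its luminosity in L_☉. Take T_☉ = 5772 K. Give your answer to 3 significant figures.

L/L_☉ = (R/R_☉)² (T/T_☉)⁴ = (0.103)² × (7000/5772)⁴
       = 0.01061 × (1.213)⁴ = 0.01061 × 2.163 = 0.02295.

0.0229 L_☉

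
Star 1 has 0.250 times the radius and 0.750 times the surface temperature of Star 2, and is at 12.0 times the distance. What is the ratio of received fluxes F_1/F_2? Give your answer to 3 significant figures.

L_1/L_2 = (R_1/R_2)²(T_1/T_2)⁴ = (0.250)² × (0.750)⁴ = 0.01978.
F_1/F_2 = (L_1/L_2)/(d_1/d_2)² = 0.01978 / (12.0)² = 1.373×10^-4.

1.37×10^-4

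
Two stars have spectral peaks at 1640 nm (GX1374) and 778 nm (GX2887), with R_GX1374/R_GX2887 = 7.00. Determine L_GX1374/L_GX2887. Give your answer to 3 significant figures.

2.48

Wien's law gives T ∝ 1/λ_max, so T_GX1374/T_GX2887 = λ_GX2887/λ_GX1374 = 778/1640 = 0.4744.
Then L ∝ R²T⁴ gives L_GX1374/L_GX2887 = (7.00)² × (0.4744)⁴ = 49.00 × 0.05065 = 2.482.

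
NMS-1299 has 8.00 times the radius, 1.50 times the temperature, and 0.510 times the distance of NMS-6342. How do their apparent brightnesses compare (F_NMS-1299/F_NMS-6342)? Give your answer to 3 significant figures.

1.25×10^3

L_NMS-1299/L_NMS-6342 = (R_NMS-1299/R_NMS-6342)²(T_NMS-1299/T_NMS-6342)⁴ = (8.00)² × (1.50)⁴ = 324.0.
F_NMS-1299/F_NMS-6342 = (L_NMS-1299/L_NMS-6342)/(d_NMS-1299/d_NMS-6342)² = 324.0 / (0.510)² = 1246.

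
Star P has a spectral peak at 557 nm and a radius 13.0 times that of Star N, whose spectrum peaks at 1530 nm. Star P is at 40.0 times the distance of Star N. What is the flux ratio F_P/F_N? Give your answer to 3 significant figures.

6.01

Wien's law: T_P/T_N = λ_N/λ_P = 1530/557 = 2.747.
L_P/L_N = (R_P/R_N)²(T_P/T_N)⁴ = (13.0)²(2.747)⁴ = 9621.
F_P/F_N = (L_P/L_N)/(d_P/d_N)² = 9621/(40.0)² = 6.013.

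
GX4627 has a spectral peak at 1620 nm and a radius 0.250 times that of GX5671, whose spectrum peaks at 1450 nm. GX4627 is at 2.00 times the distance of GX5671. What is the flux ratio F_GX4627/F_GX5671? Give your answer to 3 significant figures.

Wien's law: T_GX4627/T_GX5671 = λ_GX5671/λ_GX4627 = 1450/1620 = 0.8951.
L_GX4627/L_GX5671 = (R_GX4627/R_GX5671)²(T_GX4627/T_GX5671)⁴ = (0.250)²(0.8951)⁴ = 0.04011.
F_GX4627/F_GX5671 = (L_GX4627/L_GX5671)/(d_GX4627/d_GX5671)² = 0.04011/(2.00)² = 0.01003.

0.0100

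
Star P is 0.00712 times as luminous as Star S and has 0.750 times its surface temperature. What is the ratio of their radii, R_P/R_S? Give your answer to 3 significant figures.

L ∝ R²T⁴ gives R ∝ √L / T², so
R_P/R_S = √(0.00712) / (0.750)² = 0.08438 / 0.5625 = 0.1500.

0.150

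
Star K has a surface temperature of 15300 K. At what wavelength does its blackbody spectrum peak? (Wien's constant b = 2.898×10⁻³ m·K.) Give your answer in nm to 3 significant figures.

λ_max = b/T = 2.898×10⁻³ / 15300 = 1.89×10^-7 m = 189.4 nm.

189 nm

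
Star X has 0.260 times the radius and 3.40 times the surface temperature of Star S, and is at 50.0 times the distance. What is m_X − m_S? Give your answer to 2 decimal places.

6.11

L_X/L_S = (0.260)²(3.40)⁴ = 9.034.
F_X/F_S = (L_X/L_S)/(d_X/d_S)² = 9.034/2500 = 0.003613.
m_X − m_S = −2.5 log₁₀(0.003613) = 6.11.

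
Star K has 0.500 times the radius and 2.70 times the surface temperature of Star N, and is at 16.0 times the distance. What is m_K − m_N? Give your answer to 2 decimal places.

L_K/L_N = (0.500)²(2.70)⁴ = 13.29.
F_K/F_N = (L_K/L_N)/(d_K/d_N)² = 13.29/256.0 = 0.05190.
m_K − m_N = −2.5 log₁₀(0.05190) = 3.21.

3.21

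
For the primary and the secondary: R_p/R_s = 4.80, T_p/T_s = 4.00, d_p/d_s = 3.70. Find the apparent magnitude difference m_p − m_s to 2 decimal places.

-6.59

L_p/L_s = (4.80)²(4.00)⁴ = 5898.
F_p/F_s = (L_p/L_s)/(d_p/d_s)² = 5898/13.69 = 430.8.
m_p − m_s = −2.5 log₁₀(430.8) = -6.59.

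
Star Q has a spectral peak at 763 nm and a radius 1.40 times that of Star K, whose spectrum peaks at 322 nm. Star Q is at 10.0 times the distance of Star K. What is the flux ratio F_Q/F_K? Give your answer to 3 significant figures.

Wien's law: T_Q/T_K = λ_K/λ_Q = 322/763 = 0.4220.
L_Q/L_K = (R_Q/R_K)²(T_Q/T_K)⁴ = (1.40)²(0.4220)⁴ = 0.06217.
F_Q/F_K = (L_Q/L_K)/(d_Q/d_K)² = 0.06217/(10.0)² = 6.217×10^-4.

6.22×10^-4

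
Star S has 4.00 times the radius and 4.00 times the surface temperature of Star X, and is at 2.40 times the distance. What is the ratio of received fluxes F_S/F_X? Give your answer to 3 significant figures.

711

L_S/L_X = (R_S/R_X)²(T_S/T_X)⁴ = (4.00)² × (4.00)⁴ = 4096.
F_S/F_X = (L_S/L_X)/(d_S/d_X)² = 4096 / (2.40)² = 711.1.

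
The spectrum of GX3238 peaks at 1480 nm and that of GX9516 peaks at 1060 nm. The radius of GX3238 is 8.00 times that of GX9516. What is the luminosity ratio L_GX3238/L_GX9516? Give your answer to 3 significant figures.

16.8

Wien's law gives T ∝ 1/λ_max, so T_GX3238/T_GX9516 = λ_GX9516/λ_GX3238 = 1060/1480 = 0.7162.
Then L ∝ R²T⁴ gives L_GX3238/L_GX9516 = (8.00)² × (0.7162)⁴ = 64.00 × 0.2631 = 16.84.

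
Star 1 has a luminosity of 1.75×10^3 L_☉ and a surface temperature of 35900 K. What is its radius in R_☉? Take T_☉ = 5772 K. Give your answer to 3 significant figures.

R/R_☉ = √(L/L_☉) / (T/T_☉)² = √(1.75×10^3) / (6.220)²
       = 41.83 / 38.68 = 1.081.

1.08 R_☉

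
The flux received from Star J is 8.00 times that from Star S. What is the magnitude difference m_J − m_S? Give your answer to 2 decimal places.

m_J − m_S = −2.5 log₁₀(F_J/F_S) = −2.5 log₁₀(8.00) = −2.5 × (0.903) = -2.258.

-2.26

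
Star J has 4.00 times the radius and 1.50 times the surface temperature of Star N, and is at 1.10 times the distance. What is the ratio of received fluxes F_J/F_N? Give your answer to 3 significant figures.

L_J/L_N = (R_J/R_N)²(T_J/T_N)⁴ = (4.00)² × (1.50)⁴ = 81.00.
F_J/F_N = (L_J/L_N)/(d_J/d_N)² = 81.00 / (1.10)² = 66.94.

66.9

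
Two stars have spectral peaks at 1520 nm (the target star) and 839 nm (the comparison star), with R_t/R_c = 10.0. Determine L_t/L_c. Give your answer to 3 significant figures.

Wien's law gives T ∝ 1/λ_max, so T_t/T_c = λ_c/λ_t = 839/1520 = 0.5520.
Then L ∝ R²T⁴ gives L_t/L_c = (10.0)² × (0.5520)⁴ = 100.0 × 0.09283 = 9.283.

9.28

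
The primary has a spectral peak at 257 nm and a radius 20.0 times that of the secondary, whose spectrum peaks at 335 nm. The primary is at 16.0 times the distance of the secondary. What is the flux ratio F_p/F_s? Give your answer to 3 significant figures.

Wien's law: T_p/T_s = λ_s/λ_p = 335/257 = 1.304.
L_p/L_s = (R_p/R_s)²(T_p/T_s)⁴ = (20.0)²(1.304)⁴ = 1155.
F_p/F_s = (L_p/L_s)/(d_p/d_s)² = 1155/(16.0)² = 4.511.

4.51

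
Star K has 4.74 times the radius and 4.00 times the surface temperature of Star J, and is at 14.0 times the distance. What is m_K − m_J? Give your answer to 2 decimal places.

L_K/L_J = (4.74)²(4.00)⁴ = 5752.
F_K/F_J = (L_K/L_J)/(d_K/d_J)² = 5752/196.0 = 29.35.
m_K − m_J = −2.5 log₁₀(29.35) = -3.67.

-3.67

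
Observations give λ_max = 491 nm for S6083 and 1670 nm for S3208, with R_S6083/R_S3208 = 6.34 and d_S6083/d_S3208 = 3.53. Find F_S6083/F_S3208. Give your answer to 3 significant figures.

432

Wien's law: T_S6083/T_S3208 = λ_S3208/λ_S6083 = 1670/491 = 3.401.
L_S6083/L_S3208 = (R_S6083/R_S3208)²(T_S6083/T_S3208)⁴ = (6.34)²(3.401)⁴ = 5379.
F_S6083/F_S3208 = (L_S6083/L_S3208)/(d_S6083/d_S3208)² = 5379/(3.53)² = 431.7.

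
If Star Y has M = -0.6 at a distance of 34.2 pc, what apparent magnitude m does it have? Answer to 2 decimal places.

2.07

m = M + 5 log₁₀(d/10 pc) = -0.6 + 5 log₁₀(34.2/10)
  = -0.6 + 5 × 0.534 = -0.6 + 2.67 = 2.07.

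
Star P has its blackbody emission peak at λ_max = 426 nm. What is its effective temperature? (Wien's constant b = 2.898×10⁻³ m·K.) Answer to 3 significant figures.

T = b/λ_max = 2.898×10⁻³ / (426×10⁻⁹) = 6803 K.

6.80×10^3 K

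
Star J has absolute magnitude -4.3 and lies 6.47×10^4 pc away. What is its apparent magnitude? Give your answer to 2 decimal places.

m = M + 5 log₁₀(d/10 pc) = -4.3 + 5 log₁₀(6.47×10^4/10)
  = -4.3 + 5 × 3.811 = -4.3 + 19.05 = 14.75.

14.75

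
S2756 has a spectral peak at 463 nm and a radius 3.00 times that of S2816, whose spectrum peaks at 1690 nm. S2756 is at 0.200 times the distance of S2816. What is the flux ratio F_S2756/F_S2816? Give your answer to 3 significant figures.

3.99×10^4

Wien's law: T_S2756/T_S2816 = λ_S2816/λ_S2756 = 1690/463 = 3.650.
L_S2756/L_S2816 = (R_S2756/R_S2816)²(T_S2756/T_S2816)⁴ = (3.00)²(3.650)⁴ = 1598.
F_S2756/F_S2816 = (L_S2756/L_S2816)/(d_S2756/d_S2816)² = 1598/(0.200)² = 3.994×10^4.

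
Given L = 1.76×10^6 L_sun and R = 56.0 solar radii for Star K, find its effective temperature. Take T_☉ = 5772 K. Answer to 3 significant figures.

T/T_☉ = (L/L_☉)^(1/4) / (R/R_☉)^(1/2)
T = 5772 × (1.76×10^6)^(1/4) / √(56.0) = 5772 × 36.42 / 7.483 = 2.809×10^4 K.

2.81×10^4 K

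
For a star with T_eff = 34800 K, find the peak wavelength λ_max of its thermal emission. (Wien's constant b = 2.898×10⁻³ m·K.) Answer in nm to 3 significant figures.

83.3 nm

λ_max = b/T = 2.898×10⁻³ / 34800 = 8.33×10^-8 m = 83.28 nm.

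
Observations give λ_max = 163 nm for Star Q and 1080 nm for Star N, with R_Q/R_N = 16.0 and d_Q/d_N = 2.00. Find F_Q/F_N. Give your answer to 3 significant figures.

1.23×10^5

Wien's law: T_Q/T_N = λ_N/λ_Q = 1080/163 = 6.626.
L_Q/L_N = (R_Q/R_N)²(T_Q/T_N)⁴ = (16.0)²(6.626)⁴ = 4.934×10^5.
F_Q/F_N = (L_Q/L_N)/(d_Q/d_N)² = 4.934×10^5/(2.00)² = 1.233×10^5.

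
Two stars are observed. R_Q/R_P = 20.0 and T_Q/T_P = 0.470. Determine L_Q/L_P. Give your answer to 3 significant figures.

19.5

From the Stefan–Boltzmann law, L ∝ R²T⁴, so
L_Q/L_P = (R_Q/R_P)² (T_Q/T_P)⁴ = (20.0)² × (0.470)⁴ = 400.0 × 0.04880 = 19.52.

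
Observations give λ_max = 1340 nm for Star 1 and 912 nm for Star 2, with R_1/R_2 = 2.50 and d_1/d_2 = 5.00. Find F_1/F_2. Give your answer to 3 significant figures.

0.0536

Wien's law: T_1/T_2 = λ_2/λ_1 = 912/1340 = 0.6806.
L_1/L_2 = (R_1/R_2)²(T_1/T_2)⁴ = (2.50)²(0.6806)⁴ = 1.341.
F_1/F_2 = (L_1/L_2)/(d_1/d_2)² = 1.341/(5.00)² = 0.05364.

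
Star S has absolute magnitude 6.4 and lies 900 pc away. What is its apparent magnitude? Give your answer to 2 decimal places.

m = M + 5 log₁₀(d/10 pc) = 6.4 + 5 log₁₀(900/10)
  = 6.4 + 5 × 1.954 = 6.4 + 9.77 = 16.17.

16.17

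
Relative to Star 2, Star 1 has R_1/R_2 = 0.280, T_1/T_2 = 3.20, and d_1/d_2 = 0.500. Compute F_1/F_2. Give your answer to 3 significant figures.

32.9

L_1/L_2 = (R_1/R_2)²(T_1/T_2)⁴ = (0.280)² × (3.20)⁴ = 8.221.
F_1/F_2 = (L_1/L_2)/(d_1/d_2)² = 8.221 / (0.500)² = 32.88.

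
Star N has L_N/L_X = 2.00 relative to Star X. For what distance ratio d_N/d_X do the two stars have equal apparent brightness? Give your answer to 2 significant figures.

Equal flux requires L_N/d_N² = L_X/d_X², so d_N/d_X = √(L_N/L_X)
= √(2.00) = 1.414.

1.4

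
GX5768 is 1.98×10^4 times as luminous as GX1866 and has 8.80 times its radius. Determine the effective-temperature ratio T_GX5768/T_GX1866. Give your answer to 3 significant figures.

L ∝ R²T⁴ gives T ∝ (L/R²)^(1/4), so
T_GX5768/T_GX1866 = (1.98×10^4 / 8.80²)^(1/4) = (255.7)^(1/4) = 3.999.

4.00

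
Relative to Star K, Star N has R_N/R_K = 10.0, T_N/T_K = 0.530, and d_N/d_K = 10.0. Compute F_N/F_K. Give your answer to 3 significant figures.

0.0789

L_N/L_K = (R_N/R_K)²(T_N/T_K)⁴ = (10.0)² × (0.530)⁴ = 7.890.
F_N/F_K = (L_N/L_K)/(d_N/d_K)² = 7.890 / (10.0)² = 0.07890.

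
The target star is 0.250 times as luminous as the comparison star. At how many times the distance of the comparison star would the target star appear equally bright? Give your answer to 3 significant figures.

Equal flux requires L_t/d_t² = L_c/d_c², so d_t/d_c = √(L_t/L_c)
= √(0.250) = 0.5000.

0.500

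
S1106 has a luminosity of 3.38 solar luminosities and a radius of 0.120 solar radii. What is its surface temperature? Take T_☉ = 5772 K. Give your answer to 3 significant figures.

T/T_☉ = (L/L_☉)^(1/4) / (R/R_☉)^(1/2)
T = 5772 × (3.38)^(1/4) / √(0.120) = 5772 × 1.356 / 0.3464 = 2.259×10^4 K.

2.26×10^4 K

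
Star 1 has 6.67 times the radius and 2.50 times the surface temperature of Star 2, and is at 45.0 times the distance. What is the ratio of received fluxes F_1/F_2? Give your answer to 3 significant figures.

0.858

L_1/L_2 = (R_1/R_2)²(T_1/T_2)⁴ = (6.67)² × (2.50)⁴ = 1738.
F_1/F_2 = (L_1/L_2)/(d_1/d_2)² = 1738 / (45.0)² = 0.8582.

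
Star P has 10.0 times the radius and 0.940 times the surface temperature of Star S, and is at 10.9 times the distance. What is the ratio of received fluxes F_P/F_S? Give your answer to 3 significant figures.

L_P/L_S = (R_P/R_S)²(T_P/T_S)⁴ = (10.0)² × (0.940)⁴ = 78.07.
F_P/F_S = (L_P/L_S)/(d_P/d_S)² = 78.07 / (10.9)² = 0.6571.

0.657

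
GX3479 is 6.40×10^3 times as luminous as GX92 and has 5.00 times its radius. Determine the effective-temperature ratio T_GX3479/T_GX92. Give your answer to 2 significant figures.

4.0

L ∝ R²T⁴ gives T ∝ (L/R²)^(1/4), so
T_GX3479/T_GX92 = (6.40×10^3 / 5.00²)^(1/4) = (256.0)^(1/4) = 4.000.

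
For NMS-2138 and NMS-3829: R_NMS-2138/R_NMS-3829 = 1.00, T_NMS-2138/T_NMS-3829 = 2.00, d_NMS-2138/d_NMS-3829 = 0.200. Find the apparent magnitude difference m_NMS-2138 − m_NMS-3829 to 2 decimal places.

L_NMS-2138/L_NMS-3829 = (1.00)²(2.00)⁴ = 16.00.
F_NMS-2138/F_NMS-3829 = (L_NMS-2138/L_NMS-3829)/(d_NMS-2138/d_NMS-3829)² = 16.00/0.04000 = 400.0.
m_NMS-2138 − m_NMS-3829 = −2.5 log₁₀(400.0) = -6.51.

-6.51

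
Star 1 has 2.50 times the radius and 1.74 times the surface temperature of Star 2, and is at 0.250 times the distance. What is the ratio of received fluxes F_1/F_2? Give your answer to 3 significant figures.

917

L_1/L_2 = (R_1/R_2)²(T_1/T_2)⁴ = (2.50)² × (1.74)⁴ = 57.29.
F_1/F_2 = (L_1/L_2)/(d_1/d_2)² = 57.29 / (0.250)² = 916.6.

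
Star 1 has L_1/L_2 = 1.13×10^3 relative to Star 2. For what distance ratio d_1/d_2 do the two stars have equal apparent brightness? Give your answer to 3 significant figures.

Equal flux requires L_1/d_1² = L_2/d_2², so d_1/d_2 = √(L_1/L_2)
= √(1.13×10^3) = 33.62.

33.6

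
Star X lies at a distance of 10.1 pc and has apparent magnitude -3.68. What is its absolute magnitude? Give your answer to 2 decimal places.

M = m − 5 log₁₀(d/10 pc) = -3.68 − 5 log₁₀(10.1/10)
  = -3.68 − 5 × 0.004 = -3.68 − 0.02 = -3.70.

-3.70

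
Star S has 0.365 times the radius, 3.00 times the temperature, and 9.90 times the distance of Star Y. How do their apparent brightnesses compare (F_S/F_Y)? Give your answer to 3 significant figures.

L_S/L_Y = (R_S/R_Y)²(T_S/T_Y)⁴ = (0.365)² × (3.00)⁴ = 10.79.
F_S/F_Y = (L_S/L_Y)/(d_S/d_Y)² = 10.79 / (9.90)² = 0.1101.

0.110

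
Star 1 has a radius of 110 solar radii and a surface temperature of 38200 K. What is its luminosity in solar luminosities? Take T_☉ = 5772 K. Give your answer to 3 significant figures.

2.32×10^7 solar luminosities

L/L_☉ = (R/R_☉)² (T/T_☉)⁴ = (110)² × (38200/5772)⁴
       = 1.210×10^4 × (6.618)⁴ = 1.210×10^4 × 1918 = 2.321×10^7.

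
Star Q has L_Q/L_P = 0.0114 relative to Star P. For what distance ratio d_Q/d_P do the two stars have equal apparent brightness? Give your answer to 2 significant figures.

0.11

Equal flux requires L_Q/d_Q² = L_P/d_P², so d_Q/d_P = √(L_Q/L_P)
= √(0.0114) = 0.1068.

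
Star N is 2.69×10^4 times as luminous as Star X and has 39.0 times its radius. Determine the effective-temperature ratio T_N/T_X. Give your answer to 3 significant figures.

L ∝ R²T⁴ gives T ∝ (L/R²)^(1/4), so
T_N/T_X = (2.69×10^4 / 39.0²)^(1/4) = (17.69)^(1/4) = 2.051.

2.05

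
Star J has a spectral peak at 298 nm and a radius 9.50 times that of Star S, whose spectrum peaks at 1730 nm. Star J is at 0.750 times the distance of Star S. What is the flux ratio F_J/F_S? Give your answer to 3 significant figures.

1.82×10^5

Wien's law: T_J/T_S = λ_S/λ_J = 1730/298 = 5.805.
L_J/L_S = (R_J/R_S)²(T_J/T_S)⁴ = (9.50)²(5.805)⁴ = 1.025×10^5.
F_J/F_S = (L_J/L_S)/(d_J/d_S)² = 1.025×10^5/(0.750)² = 1.822×10^5.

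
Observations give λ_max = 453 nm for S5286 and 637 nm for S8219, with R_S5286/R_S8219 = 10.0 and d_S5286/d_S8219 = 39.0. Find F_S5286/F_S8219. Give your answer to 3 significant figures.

0.257

Wien's law: T_S5286/T_S8219 = λ_S8219/λ_S5286 = 637/453 = 1.406.
L_S5286/L_S8219 = (R_S5286/R_S8219)²(T_S5286/T_S8219)⁴ = (10.0)²(1.406)⁴ = 391.0.
F_S5286/F_S8219 = (L_S5286/L_S8219)/(d_S5286/d_S8219)² = 391.0/(39.0)² = 0.2571.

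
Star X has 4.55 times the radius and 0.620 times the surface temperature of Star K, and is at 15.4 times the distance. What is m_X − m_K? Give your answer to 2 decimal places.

4.72

L_X/L_K = (4.55)²(0.620)⁴ = 3.059.
F_X/F_K = (L_X/L_K)/(d_X/d_K)² = 3.059/237.2 = 0.01290.
m_X − m_K = −2.5 log₁₀(0.01290) = 4.72.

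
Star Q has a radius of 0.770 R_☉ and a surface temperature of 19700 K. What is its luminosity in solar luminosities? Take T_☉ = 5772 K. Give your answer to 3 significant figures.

L/L_☉ = (R/R_☉)² (T/T_☉)⁴ = (0.770)² × (19700/5772)⁴
       = 0.5929 × (3.413)⁴ = 0.5929 × 135.7 = 80.45.

80.5 solar luminosities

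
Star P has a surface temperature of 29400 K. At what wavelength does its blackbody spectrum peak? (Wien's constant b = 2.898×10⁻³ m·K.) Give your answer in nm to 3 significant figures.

λ_max = b/T = 2.898×10⁻³ / 29400 = 9.86×10^-8 m = 98.57 nm.

98.6 nm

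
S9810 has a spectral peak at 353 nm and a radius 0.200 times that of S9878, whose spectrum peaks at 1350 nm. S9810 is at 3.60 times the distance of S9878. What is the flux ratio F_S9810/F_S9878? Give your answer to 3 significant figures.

Wien's law: T_S9810/T_S9878 = λ_S9878/λ_S9810 = 1350/353 = 3.824.
L_S9810/L_S9878 = (R_S9810/R_S9878)²(T_S9810/T_S9878)⁴ = (0.200)²(3.824)⁴ = 8.557.
F_S9810/F_S9878 = (L_S9810/L_S9878)/(d_S9810/d_S9878)² = 8.557/(3.60)² = 0.6602.

0.660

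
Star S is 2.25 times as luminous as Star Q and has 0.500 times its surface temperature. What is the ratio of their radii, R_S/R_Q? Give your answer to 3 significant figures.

6.00

L ∝ R²T⁴ gives R ∝ √L / T², so
R_S/R_Q = √(2.25) / (0.500)² = 1.500 / 0.2500 = 6.000.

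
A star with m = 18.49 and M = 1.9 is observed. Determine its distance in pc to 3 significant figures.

2.08×10^4 pc

m − M = 5 log₁₀(d/10 pc)
18.49 − (1.9) = 16.59 = 5 log₁₀(d/10)
d = 10 × 10^(16.59/5) = 10 × 10^3.318 = 2.080×10^4 pc.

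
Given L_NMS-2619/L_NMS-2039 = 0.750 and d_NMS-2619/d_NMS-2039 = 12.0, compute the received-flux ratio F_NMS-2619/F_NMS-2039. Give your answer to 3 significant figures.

0.00521

F = L/(4πd²), so F_NMS-2619/F_NMS-2039 = (L_NMS-2619/L_NMS-2039) / (d_NMS-2619/d_NMS-2039)²
= 0.750 / (12.0)² = 0.750 / 144.0 = 0.005208.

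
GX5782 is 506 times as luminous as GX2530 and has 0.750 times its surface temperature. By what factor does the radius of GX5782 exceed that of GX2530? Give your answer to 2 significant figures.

40

L ∝ R²T⁴ gives R ∝ √L / T², so
R_GX5782/R_GX2530 = √(506) / (0.750)² = 22.49 / 0.5625 = 39.99.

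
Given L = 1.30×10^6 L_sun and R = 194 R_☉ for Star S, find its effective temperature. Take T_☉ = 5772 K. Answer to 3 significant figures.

T/T_☉ = (L/L_☉)^(1/4) / (R/R_☉)^(1/2)
T = 5772 × (1.30×10^6)^(1/4) / √(194) = 5772 × 33.77 / 13.93 = 1.399×10^4 K.

1.40×10^4 K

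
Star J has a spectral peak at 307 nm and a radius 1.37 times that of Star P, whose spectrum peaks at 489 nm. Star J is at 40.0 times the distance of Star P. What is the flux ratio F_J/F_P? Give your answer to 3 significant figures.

Wien's law: T_J/T_P = λ_P/λ_J = 489/307 = 1.593.
L_J/L_P = (R_J/R_P)²(T_J/T_P)⁴ = (1.37)²(1.593)⁴ = 12.08.
F_J/F_P = (L_J/L_P)/(d_J/d_P)² = 12.08/(40.0)² = 0.007551.

0.00755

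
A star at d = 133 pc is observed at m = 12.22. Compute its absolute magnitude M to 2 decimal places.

M = m − 5 log₁₀(d/10 pc) = 12.22 − 5 log₁₀(133/10)
  = 12.22 − 5 × 1.124 = 12.22 − 5.62 = 6.60.

6.60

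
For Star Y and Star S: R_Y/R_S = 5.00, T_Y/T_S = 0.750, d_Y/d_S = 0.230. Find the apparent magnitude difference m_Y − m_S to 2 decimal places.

-5.44

L_Y/L_S = (5.00)²(0.750)⁴ = 7.910.
F_Y/F_S = (L_Y/L_S)/(d_Y/d_S)² = 7.910/0.05290 = 149.5.
m_Y − m_S = −2.5 log₁₀(149.5) = -5.44.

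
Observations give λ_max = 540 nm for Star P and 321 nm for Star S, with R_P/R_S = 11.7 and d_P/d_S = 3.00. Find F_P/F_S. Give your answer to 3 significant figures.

1.90

Wien's law: T_P/T_S = λ_S/λ_P = 321/540 = 0.5944.
L_P/L_S = (R_P/R_S)²(T_P/T_S)⁴ = (11.7)²(0.5944)⁴ = 17.09.
F_P/F_S = (L_P/L_S)/(d_P/d_S)² = 17.09/(3.00)² = 1.899.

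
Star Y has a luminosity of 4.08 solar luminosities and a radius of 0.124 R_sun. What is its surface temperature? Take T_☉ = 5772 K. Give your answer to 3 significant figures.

T/T_☉ = (L/L_☉)^(1/4) / (R/R_☉)^(1/2)
T = 5772 × (4.08)^(1/4) / √(0.124) = 5772 × 1.421 / 0.3521 = 2.330×10^4 K.

2.33×10^4 K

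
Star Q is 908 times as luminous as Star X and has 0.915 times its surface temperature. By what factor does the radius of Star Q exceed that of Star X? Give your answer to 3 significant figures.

36.0

L ∝ R²T⁴ gives R ∝ √L / T², so
R_Q/R_X = √(908) / (0.915)² = 30.13 / 0.8372 = 35.99.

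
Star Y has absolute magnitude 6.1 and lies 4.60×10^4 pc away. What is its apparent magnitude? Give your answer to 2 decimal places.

24.41

m = M + 5 log₁₀(d/10 pc) = 6.1 + 5 log₁₀(4.60×10^4/10)
  = 6.1 + 5 × 3.663 = 6.1 + 18.31 = 24.41.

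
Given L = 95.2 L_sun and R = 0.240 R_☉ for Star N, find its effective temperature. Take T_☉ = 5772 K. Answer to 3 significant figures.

3.68×10^4 K

T/T_☉ = (L/L_☉)^(1/4) / (R/R_☉)^(1/2)
T = 5772 × (95.2)^(1/4) / √(0.240) = 5772 × 3.124 / 0.4899 = 3.680×10^4 K.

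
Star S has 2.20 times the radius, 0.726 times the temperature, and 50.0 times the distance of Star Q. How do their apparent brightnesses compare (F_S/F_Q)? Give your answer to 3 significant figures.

L_S/L_Q = (R_S/R_Q)²(T_S/T_Q)⁴ = (2.20)² × (0.726)⁴ = 1.345.
F_S/F_Q = (L_S/L_Q)/(d_S/d_Q)² = 1.345 / (50.0)² = 5.378×10^-4.

5.38×10^-4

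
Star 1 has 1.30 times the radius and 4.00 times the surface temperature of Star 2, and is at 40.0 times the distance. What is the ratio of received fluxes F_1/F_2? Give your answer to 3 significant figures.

L_1/L_2 = (R_1/R_2)²(T_1/T_2)⁴ = (1.30)² × (4.00)⁴ = 432.6.
F_1/F_2 = (L_1/L_2)/(d_1/d_2)² = 432.6 / (40.0)² = 0.2704.

0.270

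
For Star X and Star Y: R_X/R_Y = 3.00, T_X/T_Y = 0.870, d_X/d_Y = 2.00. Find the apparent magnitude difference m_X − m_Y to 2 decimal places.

-0.28

L_X/L_Y = (3.00)²(0.870)⁴ = 5.156.
F_X/F_Y = (L_X/L_Y)/(d_X/d_Y)² = 5.156/4.000 = 1.289.
m_X − m_Y = −2.5 log₁₀(1.289) = -0.28.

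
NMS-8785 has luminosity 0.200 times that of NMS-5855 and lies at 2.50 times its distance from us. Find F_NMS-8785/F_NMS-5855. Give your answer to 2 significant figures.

0.032

F = L/(4πd²), so F_NMS-8785/F_NMS-5855 = (L_NMS-8785/L_NMS-5855) / (d_NMS-8785/d_NMS-5855)²
= 0.200 / (2.50)² = 0.200 / 6.250 = 0.03200.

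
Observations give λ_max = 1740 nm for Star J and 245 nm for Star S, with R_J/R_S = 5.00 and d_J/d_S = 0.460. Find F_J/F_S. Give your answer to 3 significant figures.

Wien's law: T_J/T_S = λ_S/λ_J = 245/1740 = 0.1408.
L_J/L_S = (R_J/R_S)²(T_J/T_S)⁴ = (5.00)²(0.1408)⁴ = 0.009827.
F_J/F_S = (L_J/L_S)/(d_J/d_S)² = 0.009827/(0.460)² = 0.04644.

0.0464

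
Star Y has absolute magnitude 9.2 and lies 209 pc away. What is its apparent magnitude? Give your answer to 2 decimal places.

15.80

m = M + 5 log₁₀(d/10 pc) = 9.2 + 5 log₁₀(209/10)
  = 9.2 + 5 × 1.320 = 9.2 + 6.60 = 15.80.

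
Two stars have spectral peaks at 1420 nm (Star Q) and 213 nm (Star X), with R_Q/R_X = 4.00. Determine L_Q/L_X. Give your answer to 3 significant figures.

Wien's law gives T ∝ 1/λ_max, so T_Q/T_X = λ_X/λ_Q = 213/1420 = 0.1500.
Then L ∝ R²T⁴ gives L_Q/L_X = (4.00)² × (0.1500)⁴ = 16.00 × 5.062×10^-4 = 0.008100.

0.00810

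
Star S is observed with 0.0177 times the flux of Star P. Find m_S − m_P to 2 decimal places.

4.38

m_S − m_P = −2.5 log₁₀(F_S/F_P) = −2.5 log₁₀(0.0177) = −2.5 × (-1.752) = 4.380.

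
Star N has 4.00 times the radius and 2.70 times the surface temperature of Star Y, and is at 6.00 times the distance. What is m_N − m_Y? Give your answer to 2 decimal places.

-3.43

L_N/L_Y = (4.00)²(2.70)⁴ = 850.3.
F_N/F_Y = (L_N/L_Y)/(d_N/d_Y)² = 850.3/36.00 = 23.62.
m_N − m_Y = −2.5 log₁₀(23.62) = -3.43.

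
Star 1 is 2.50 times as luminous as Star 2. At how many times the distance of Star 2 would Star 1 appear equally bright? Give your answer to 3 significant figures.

1.58

Equal flux requires L_1/d_1² = L_2/d_2², so d_1/d_2 = √(L_1/L_2)
= √(2.50) = 1.581.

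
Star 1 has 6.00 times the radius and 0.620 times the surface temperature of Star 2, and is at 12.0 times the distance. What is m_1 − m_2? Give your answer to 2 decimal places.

L_1/L_2 = (6.00)²(0.620)⁴ = 5.319.
F_1/F_2 = (L_1/L_2)/(d_1/d_2)² = 5.319/144.0 = 0.03694.
m_1 − m_2 = −2.5 log₁₀(0.03694) = 3.58.

3.58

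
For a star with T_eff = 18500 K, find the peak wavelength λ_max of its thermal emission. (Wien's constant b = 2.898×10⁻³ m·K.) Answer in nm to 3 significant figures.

λ_max = b/T = 2.898×10⁻³ / 18500 = 1.57×10^-7 m = 156.6 nm.

157 nm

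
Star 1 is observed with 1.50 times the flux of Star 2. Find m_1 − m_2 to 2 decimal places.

-0.44

m_1 − m_2 = −2.5 log₁₀(F_1/F_2) = −2.5 log₁₀(1.50) = −2.5 × (0.176) = -0.440.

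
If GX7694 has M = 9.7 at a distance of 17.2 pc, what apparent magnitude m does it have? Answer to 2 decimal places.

10.88

m = M + 5 log₁₀(d/10 pc) = 9.7 + 5 log₁₀(17.2/10)
  = 9.7 + 5 × 0.236 = 9.7 + 1.18 = 10.88.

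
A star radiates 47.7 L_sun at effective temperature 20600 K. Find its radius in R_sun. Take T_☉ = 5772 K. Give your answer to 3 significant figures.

0.542 R_sun

R/R_☉ = √(L/L_☉) / (T/T_☉)² = √(47.7) / (3.569)²
       = 6.907 / 12.74 = 0.5422.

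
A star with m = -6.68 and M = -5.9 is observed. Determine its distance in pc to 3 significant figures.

m − M = 5 log₁₀(d/10 pc)
-6.68 − (-5.9) = -0.78 = 5 log₁₀(d/10)
d = 10 × 10^(-0.78/5) = 10 × 10^-0.156 = 6.982 pc.

6.98 pc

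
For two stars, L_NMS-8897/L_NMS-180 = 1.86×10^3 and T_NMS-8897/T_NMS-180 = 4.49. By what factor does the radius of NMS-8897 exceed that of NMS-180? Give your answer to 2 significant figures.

L ∝ R²T⁴ gives R ∝ √L / T², so
R_NMS-8897/R_NMS-180 = √(1.86×10^3) / (4.49)² = 43.13 / 20.16 = 2.139.

2.1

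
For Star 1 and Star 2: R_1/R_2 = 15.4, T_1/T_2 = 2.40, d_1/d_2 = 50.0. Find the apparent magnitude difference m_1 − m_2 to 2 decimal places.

-1.24

L_1/L_2 = (15.4)²(2.40)⁴ = 7868.
F_1/F_2 = (L_1/L_2)/(d_1/d_2)² = 7868/2500 = 3.147.
m_1 − m_2 = −2.5 log₁₀(3.147) = -1.24.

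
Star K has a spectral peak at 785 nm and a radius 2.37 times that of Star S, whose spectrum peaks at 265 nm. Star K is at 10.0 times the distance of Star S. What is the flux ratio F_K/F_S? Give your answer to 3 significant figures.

Wien's law: T_K/T_S = λ_S/λ_K = 265/785 = 0.3376.
L_K/L_S = (R_K/R_S)²(T_K/T_S)⁴ = (2.37)²(0.3376)⁴ = 0.07295.
F_K/F_S = (L_K/L_S)/(d_K/d_S)² = 0.07295/(10.0)² = 7.295×10^-4.

7.29×10^-4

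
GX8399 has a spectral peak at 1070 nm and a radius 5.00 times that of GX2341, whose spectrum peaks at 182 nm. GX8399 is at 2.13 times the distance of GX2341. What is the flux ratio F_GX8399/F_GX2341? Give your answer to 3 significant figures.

Wien's law: T_GX8399/T_GX2341 = λ_GX2341/λ_GX8399 = 182/1070 = 0.1701.
L_GX8399/L_GX2341 = (R_GX8399/R_GX2341)²(T_GX8399/T_GX2341)⁴ = (5.00)²(0.1701)⁴ = 0.02093.
F_GX8399/F_GX2341 = (L_GX8399/L_GX2341)/(d_GX8399/d_GX2341)² = 0.02093/(2.13)² = 0.004612.

0.00461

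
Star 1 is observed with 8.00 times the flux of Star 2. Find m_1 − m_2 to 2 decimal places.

-2.26

m_1 − m_2 = −2.5 log₁₀(F_1/F_2) = −2.5 log₁₀(8.00) = −2.5 × (0.903) = -2.258.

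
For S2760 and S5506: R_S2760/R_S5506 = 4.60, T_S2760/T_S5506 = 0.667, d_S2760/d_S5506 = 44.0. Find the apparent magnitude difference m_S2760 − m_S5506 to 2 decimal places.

L_S2760/L_S5506 = (4.60)²(0.667)⁴ = 4.188.
F_S2760/F_S5506 = (L_S2760/L_S5506)/(d_S2760/d_S5506)² = 4.188/1936 = 0.002163.
m_S2760 − m_S5506 = −2.5 log₁₀(0.002163) = 6.66.

6.66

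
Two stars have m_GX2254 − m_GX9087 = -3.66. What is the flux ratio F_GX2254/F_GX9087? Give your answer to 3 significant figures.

F_GX2254/F_GX9087 = 10^(−(m_GX2254 − m_GX9087)/2.5) = 10^(3.66/2.5) = 10^1.464 = 29.11.

29.1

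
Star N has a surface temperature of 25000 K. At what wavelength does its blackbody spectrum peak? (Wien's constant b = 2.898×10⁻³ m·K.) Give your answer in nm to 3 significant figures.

λ_max = b/T = 2.898×10⁻³ / 25000 = 1.16×10^-7 m = 115.9 nm.

116 nm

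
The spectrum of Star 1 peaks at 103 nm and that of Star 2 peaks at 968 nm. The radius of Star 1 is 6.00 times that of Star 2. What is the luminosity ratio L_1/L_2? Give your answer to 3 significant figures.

2.81×10^5

Wien's law gives T ∝ 1/λ_max, so T_1/T_2 = λ_2/λ_1 = 968/103 = 9.398.
Then L ∝ R²T⁴ gives L_1/L_2 = (6.00)² × (9.398)⁴ = 36.00 × 7801 = 2.808×10^5.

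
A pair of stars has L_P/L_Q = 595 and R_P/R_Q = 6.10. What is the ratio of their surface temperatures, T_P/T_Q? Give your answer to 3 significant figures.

L ∝ R²T⁴ gives T ∝ (L/R²)^(1/4), so
T_P/T_Q = (595 / 6.10²)^(1/4) = (15.99)^(1/4) = 2.000.

2.00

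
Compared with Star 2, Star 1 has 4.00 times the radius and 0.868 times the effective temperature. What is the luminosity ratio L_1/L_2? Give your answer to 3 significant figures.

From the Stefan–Boltzmann law, L ∝ R²T⁴, so
L_1/L_2 = (R_1/R_2)² (T_1/T_2)⁴ = (4.00)² × (0.868)⁴ = 16.00 × 0.5676 = 9.082.

9.08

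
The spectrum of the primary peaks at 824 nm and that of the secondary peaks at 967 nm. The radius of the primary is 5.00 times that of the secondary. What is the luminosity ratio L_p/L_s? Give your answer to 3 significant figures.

Wien's law gives T ∝ 1/λ_max, so T_p/T_s = λ_s/λ_p = 967/824 = 1.174.
Then L ∝ R²T⁴ gives L_p/L_s = (5.00)² × (1.174)⁴ = 25.00 × 1.897 = 47.42.

47.4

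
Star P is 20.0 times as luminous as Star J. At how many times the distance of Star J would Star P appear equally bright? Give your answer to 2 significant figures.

4.5

Equal flux requires L_P/d_P² = L_J/d_J², so d_P/d_J = √(L_P/L_J)
= √(20.0) = 4.472.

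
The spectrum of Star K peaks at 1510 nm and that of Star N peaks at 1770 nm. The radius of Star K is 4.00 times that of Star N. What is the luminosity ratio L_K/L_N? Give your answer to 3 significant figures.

Wien's law gives T ∝ 1/λ_max, so T_K/T_N = λ_N/λ_K = 1770/1510 = 1.172.
Then L ∝ R²T⁴ gives L_K/L_N = (4.00)² × (1.172)⁴ = 16.00 × 1.888 = 30.21.

30.2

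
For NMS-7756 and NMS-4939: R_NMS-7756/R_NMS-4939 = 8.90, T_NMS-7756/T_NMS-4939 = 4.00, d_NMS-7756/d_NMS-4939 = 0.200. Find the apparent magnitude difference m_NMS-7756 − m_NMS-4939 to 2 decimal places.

-14.26

L_NMS-7756/L_NMS-4939 = (8.90)²(4.00)⁴ = 2.028×10^4.
F_NMS-7756/F_NMS-4939 = (L_NMS-7756/L_NMS-4939)/(d_NMS-7756/d_NMS-4939)² = 2.028×10^4/0.04000 = 5.069×10^5.
m_NMS-7756 − m_NMS-4939 = −2.5 log₁₀(5.069×10^5) = -14.26.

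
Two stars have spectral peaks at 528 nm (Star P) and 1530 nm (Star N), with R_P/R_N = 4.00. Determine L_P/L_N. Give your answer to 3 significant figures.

1.13×10^3

Wien's law gives T ∝ 1/λ_max, so T_P/T_N = λ_N/λ_P = 1530/528 = 2.898.
Then L ∝ R²T⁴ gives L_P/L_N = (4.00)² × (2.898)⁴ = 16.00 × 70.51 = 1128.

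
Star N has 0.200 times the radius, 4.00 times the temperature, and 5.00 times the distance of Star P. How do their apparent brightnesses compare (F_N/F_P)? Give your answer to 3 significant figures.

0.410

L_N/L_P = (R_N/R_P)²(T_N/T_P)⁴ = (0.200)² × (4.00)⁴ = 10.24.
F_N/F_P = (L_N/L_P)/(d_N/d_P)² = 10.24 / (5.00)² = 0.4096.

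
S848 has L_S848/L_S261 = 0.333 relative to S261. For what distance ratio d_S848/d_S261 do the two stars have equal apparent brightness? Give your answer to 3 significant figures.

0.577

Equal flux requires L_S848/d_S848² = L_S261/d_S261², so d_S848/d_S261 = √(L_S848/L_S261)
= √(0.333) = 0.5771.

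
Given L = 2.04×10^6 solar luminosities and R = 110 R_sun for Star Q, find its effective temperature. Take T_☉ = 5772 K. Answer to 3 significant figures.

2.08×10^4 K

T/T_☉ = (L/L_☉)^(1/4) / (R/R_☉)^(1/2)
T = 5772 × (2.04×10^6)^(1/4) / √(110) = 5772 × 37.79 / 10.49 = 2.080×10^4 K.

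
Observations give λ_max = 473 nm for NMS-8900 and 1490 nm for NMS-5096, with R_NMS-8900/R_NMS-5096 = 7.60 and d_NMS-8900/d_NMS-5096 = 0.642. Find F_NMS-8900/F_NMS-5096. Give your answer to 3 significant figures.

1.38×10^4

Wien's law: T_NMS-8900/T_NMS-5096 = λ_NMS-5096/λ_NMS-8900 = 1490/473 = 3.150.
L_NMS-8900/L_NMS-5096 = (R_NMS-8900/R_NMS-5096)²(T_NMS-8900/T_NMS-5096)⁴ = (7.60)²(3.150)⁴ = 5688.
F_NMS-8900/F_NMS-5096 = (L_NMS-8900/L_NMS-5096)/(d_NMS-8900/d_NMS-5096)² = 5688/(0.642)² = 1.380×10^4.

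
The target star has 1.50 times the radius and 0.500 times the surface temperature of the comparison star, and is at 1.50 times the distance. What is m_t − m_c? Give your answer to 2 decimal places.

L_t/L_c = (1.50)²(0.500)⁴ = 0.1406.
F_t/F_c = (L_t/L_c)/(d_t/d_c)² = 0.1406/2.250 = 0.06250.
m_t − m_c = −2.5 log₁₀(0.06250) = 3.01.

3.01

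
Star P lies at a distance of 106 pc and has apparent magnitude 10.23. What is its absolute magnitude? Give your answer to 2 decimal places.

M = m − 5 log₁₀(d/10 pc) = 10.23 − 5 log₁₀(106/10)
  = 10.23 − 5 × 1.025 = 10.23 − 5.13 = 5.10.

5.10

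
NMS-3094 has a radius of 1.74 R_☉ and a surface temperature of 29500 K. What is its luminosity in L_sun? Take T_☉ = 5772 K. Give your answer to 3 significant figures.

2.07×10^3 L_sun

L/L_☉ = (R/R_☉)² (T/T_☉)⁴ = (1.74)² × (29500/5772)⁴
       = 3.028 × (5.111)⁴ = 3.028 × 682.3 = 2066.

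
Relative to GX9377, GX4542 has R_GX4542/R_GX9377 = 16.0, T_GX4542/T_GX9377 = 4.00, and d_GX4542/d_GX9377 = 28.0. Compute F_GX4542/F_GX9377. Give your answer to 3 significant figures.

L_GX4542/L_GX9377 = (R_GX4542/R_GX9377)²(T_GX4542/T_GX9377)⁴ = (16.0)² × (4.00)⁴ = 6.554×10^4.
F_GX4542/F_GX9377 = (L_GX4542/L_GX9377)/(d_GX4542/d_GX9377)² = 6.554×10^4 / (28.0)² = 83.59.

83.6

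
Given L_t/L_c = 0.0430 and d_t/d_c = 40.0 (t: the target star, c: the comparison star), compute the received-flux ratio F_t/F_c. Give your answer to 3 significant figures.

F = L/(4πd²), so F_t/F_c = (L_t/L_c) / (d_t/d_c)²
= 0.0430 / (40.0)² = 0.0430 / 1600 = 2.687×10^-5.

2.69×10^-5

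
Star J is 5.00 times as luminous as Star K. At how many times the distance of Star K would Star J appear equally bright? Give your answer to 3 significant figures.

2.24

Equal flux requires L_J/d_J² = L_K/d_K², so d_J/d_K = √(L_J/L_K)
= √(5.00) = 2.236.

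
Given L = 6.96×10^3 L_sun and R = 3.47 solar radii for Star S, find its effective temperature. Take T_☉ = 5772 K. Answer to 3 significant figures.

2.83×10^4 K

T/T_☉ = (L/L_☉)^(1/4) / (R/R_☉)^(1/2)
T = 5772 × (6.96×10^3)^(1/4) / √(3.47) = 5772 × 9.134 / 1.863 = 2.830×10^4 K.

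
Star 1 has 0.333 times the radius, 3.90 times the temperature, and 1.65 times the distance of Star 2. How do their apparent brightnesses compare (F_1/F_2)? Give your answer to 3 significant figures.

9.42

L_1/L_2 = (R_1/R_2)²(T_1/T_2)⁴ = (0.333)² × (3.90)⁴ = 25.65.
F_1/F_2 = (L_1/L_2)/(d_1/d_2)² = 25.65 / (1.65)² = 9.423.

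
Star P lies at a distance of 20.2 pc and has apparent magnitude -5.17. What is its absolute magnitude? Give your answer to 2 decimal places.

M = m − 5 log₁₀(d/10 pc) = -5.17 − 5 log₁₀(20.2/10)
  = -5.17 − 5 × 0.305 = -5.17 − 1.53 = -6.70.

-6.70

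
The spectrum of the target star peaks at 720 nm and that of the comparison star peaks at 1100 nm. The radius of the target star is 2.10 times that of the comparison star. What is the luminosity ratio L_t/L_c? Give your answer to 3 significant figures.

24.0

Wien's law gives T ∝ 1/λ_max, so T_t/T_c = λ_c/λ_t = 1100/720 = 1.528.
Then L ∝ R²T⁴ gives L_t/L_c = (2.10)² × (1.528)⁴ = 4.410 × 5.448 = 24.03.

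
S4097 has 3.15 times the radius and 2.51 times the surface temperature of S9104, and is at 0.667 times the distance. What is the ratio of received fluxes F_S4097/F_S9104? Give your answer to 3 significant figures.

885

L_S4097/L_S9104 = (R_S4097/R_S9104)²(T_S4097/T_S9104)⁴ = (3.15)² × (2.51)⁴ = 393.8.
F_S4097/F_S9104 = (L_S4097/L_S9104)/(d_S4097/d_S9104)² = 393.8 / (0.667)² = 885.2.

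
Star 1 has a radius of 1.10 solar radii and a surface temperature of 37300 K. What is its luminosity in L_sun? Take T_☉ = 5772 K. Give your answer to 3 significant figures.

2.11×10^3 L_sun

L/L_☉ = (R/R_☉)² (T/T_☉)⁴ = (1.10)² × (37300/5772)⁴
       = 1.210 × (6.462)⁴ = 1.210 × 1744 = 2110.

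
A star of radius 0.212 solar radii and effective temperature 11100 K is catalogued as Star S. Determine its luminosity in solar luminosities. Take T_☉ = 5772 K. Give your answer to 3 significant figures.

0.615 solar luminosities

L/L_☉ = (R/R_☉)² (T/T_☉)⁴ = (0.212)² × (11100/5772)⁴
       = 0.04494 × (1.923)⁴ = 0.04494 × 13.68 = 0.6147.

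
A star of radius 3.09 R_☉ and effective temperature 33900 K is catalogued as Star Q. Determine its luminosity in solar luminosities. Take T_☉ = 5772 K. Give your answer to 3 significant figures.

1.14×10^4 solar luminosities

L/L_☉ = (R/R_☉)² (T/T_☉)⁴ = (3.09)² × (33900/5772)⁴
       = 9.548 × (5.873)⁴ = 9.548 × 1190 = 1.136×10^4.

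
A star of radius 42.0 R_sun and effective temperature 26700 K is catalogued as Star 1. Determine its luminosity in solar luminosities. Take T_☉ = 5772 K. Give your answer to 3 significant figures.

8.08×10^5 solar luminosities

L/L_☉ = (R/R_☉)² (T/T_☉)⁴ = (42.0)² × (26700/5772)⁴
       = 1764 × (4.626)⁴ = 1764 × 457.9 = 8.077×10^5.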